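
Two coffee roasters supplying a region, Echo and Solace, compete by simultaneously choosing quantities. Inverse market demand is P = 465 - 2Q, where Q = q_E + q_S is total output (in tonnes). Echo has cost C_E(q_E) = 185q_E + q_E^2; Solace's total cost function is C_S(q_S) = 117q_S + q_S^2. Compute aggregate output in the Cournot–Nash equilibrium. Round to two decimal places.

78.50

Echo's profit: π_E = (465 - 2Q)q_E - (185q_E + q_E²). Setting ∂π_E/∂q_E = 0: 280 - 6q_E - 2(q_S) = 0.
Solace's first-order condition: 348 - 6q_S - 2(q_E) = 0.
Best responses: q_E = (280 - 2q_S)/6, q_S = (348 - 2q_E)/6.
Solving the pair: q_E = 123/4, q_S = 191/4.
Total output Q = 123/4 + 191/4 = 157/2.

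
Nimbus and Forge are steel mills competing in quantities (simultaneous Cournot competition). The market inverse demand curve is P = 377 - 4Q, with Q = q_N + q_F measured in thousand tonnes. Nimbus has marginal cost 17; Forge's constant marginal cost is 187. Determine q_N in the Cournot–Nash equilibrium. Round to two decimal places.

Nimbus's profit: π_N = (377 - 4Q)q_N - (17q_N). Setting ∂π_N/∂q_N = 0: 360 - 8q_N - 4(q_F) = 0.
Forge's first-order condition: 190 - 8q_F - 4(q_N) = 0.
Best responses: q_N = (360 - 4q_F)/8, q_F = (190 - 4q_N)/8.
Solving the pair: q_N = 265/6, q_F = 5/3.

44.17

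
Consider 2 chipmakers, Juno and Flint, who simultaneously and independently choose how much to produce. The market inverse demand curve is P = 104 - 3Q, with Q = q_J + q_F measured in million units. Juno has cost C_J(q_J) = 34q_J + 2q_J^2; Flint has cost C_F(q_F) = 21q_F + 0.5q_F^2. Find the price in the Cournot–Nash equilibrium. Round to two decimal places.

Juno's profit: π_J = (104 - 3Q)q_J - (34q_J + 2q_J²). Setting ∂π_J/∂q_J = 0: 70 - 10q_J - 3(q_F) = 0.
Flint's first-order condition: 83 - 7q_F - 3(q_J) = 0.
Best responses: q_J = (70 - 3q_F)/10, q_F = (83 - 3q_J)/7.
Substituting one into the other gives q_J = 241/61 and q_F = 620/61.
Total output Q = 861/61, so price P = 104 - 3·(861/61) = 61.6557.

61.66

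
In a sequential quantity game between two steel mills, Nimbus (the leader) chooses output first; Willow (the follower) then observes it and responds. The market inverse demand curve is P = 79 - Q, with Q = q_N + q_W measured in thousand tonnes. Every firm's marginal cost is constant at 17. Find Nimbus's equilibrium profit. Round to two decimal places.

480.50

Solve by backward induction. Given q_N, the follower Willow maximises π_W = (79 - q_N - q_W)q_W - 17q_W.
Setting the follower's marginal profit to zero, 62 - q_N - 2q_W = 0, i.e. q_W = (62 - q_N)/2.
Nimbus substitutes q_W(q_N) into its own profit: π_N = q_N(79 - q_N - (62 - q_N)/2) - 17q_N = (48 - (1/2)q_N)q_N - 17q_N.
Leader FOC: 31 - q_N = 0, so q_N = 31.
Then q_W = (62 - 31)/2 = 31/2.
Price P = 79 - 93/2 = 65/2.
Nimbus's profit: (65/2 - 17)·31 = 961/2.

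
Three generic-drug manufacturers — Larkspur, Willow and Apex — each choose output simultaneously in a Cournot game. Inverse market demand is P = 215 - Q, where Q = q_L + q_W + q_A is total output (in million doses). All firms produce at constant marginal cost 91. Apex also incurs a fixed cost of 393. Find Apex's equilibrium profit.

568

Each firm earns π_i = (215 - Q)q_i - 91q_i.
Setting ∂π_i/∂q_i = 0 with rivals' quantities fixed: 124 - 2q_i - Σ_{j≠i} q_j = 0.
With identical firms every q_j equals q_i, so Σ_{j≠i} q_j = 2q_i and 124 = 4q_i, giving q_i = 31.
Price P = 215 - 93 = 122.
Apex's profit: (122 - 91)·31 - 393 = 568.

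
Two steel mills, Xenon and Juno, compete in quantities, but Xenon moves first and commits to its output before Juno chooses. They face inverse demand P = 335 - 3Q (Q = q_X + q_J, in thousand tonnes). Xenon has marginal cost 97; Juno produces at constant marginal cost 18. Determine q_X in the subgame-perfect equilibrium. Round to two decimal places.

Solve by backward induction. Given q_X, the follower Juno maximises π_J = (335 - 3q_X - 3q_J)q_J - 18q_J.
Follower FOC: 317 - 3q_X - 6q_J = 0, so q_J(q_X) = (317 - 3q_X)/6.
The leader anticipates this reaction. Substituting into P = 335 - 3Q gives P = 353/2 - (3/2)q_X, so π_X = (353/2 - (3/2)q_X)q_X - 97q_X.
Leader FOC: 159/2 - 3q_X = 0, so q_X = 53/2.
Then q_J = (317 - 3·(53/2))/6 = 475/12.

26.50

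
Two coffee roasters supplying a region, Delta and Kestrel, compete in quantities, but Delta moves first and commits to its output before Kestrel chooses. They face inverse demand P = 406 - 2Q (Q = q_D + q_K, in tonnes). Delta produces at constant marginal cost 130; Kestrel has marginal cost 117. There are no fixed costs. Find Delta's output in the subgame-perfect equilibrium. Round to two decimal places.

65.75

The follower Kestrel best-responds to any q_D: π_K = (406 - 2Q)q_K - 117q_K.
∂π_K/∂q_K = 289 - 2q_D - 4q_K = 0 gives the reaction function q_K = (289 - 2q_D)/4.
Delta substitutes q_K(q_D) into its own profit: π_D = q_D(406 - 2q_D - (289 - 2q_D)/2) - 130q_D = (523/2 - q_D)q_D - 130q_D.
The leader's first-order condition 263/2 - 2q_D = 0 yields q_D = 263/4.
Then q_K = (289 - 2·(263/4))/4 = 315/8.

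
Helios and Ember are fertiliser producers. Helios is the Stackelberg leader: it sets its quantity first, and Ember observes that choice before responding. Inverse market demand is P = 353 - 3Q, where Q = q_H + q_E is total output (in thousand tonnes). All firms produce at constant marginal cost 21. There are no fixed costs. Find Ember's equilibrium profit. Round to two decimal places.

2296.33

Solve by backward induction. Given q_H, the follower Ember maximises π_E = (353 - 3q_H - 3q_E)q_E - 21q_E.
Follower FOC: 332 - 3q_H - 6q_E = 0, so q_E(q_H) = (332 - 3q_H)/6.
The leader anticipates this reaction. Substituting into P = 353 - 3Q gives P = 187 - (3/2)q_H, so π_H = (187 - (3/2)q_H)q_H - 21q_H.
Leader FOC: 166 - 3q_H = 0, so q_H = 166/3.
Then q_E = (332 - 3·(166/3))/6 = 83/3.
Price P = 353 - 3·83 = 104.
Ember's profit: (104 - 21)·(83/3) = 2296.3333.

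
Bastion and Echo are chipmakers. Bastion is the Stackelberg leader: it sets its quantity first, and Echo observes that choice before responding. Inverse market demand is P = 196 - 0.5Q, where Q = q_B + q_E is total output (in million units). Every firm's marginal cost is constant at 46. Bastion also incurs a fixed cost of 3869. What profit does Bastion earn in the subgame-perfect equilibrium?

1756

Solve by backward induction. Given q_B, the follower Echo maximises π_E = (196 - (1/2)q_B - (1/2)q_E)q_E - 46q_E.
Follower FOC: 150 - (1/2)q_B - q_E = 0, so q_E(q_B) = (150 - (1/2)q_B).
The leader anticipates this reaction. Substituting into P = 196 - 0.5Q gives P = 121 - (1/4)q_B, so π_B = (121 - (1/4)q_B)q_B - 46q_B.
Leader FOC: 75 - (1/2)q_B = 0, so q_B = 150.
Then q_E = (150 - (1/2)·150) = 75.
Price P = 196 - (1/2)·225 = 167/2.
Bastion's profit: (167/2 - 46)·150 - 3869 = 1756.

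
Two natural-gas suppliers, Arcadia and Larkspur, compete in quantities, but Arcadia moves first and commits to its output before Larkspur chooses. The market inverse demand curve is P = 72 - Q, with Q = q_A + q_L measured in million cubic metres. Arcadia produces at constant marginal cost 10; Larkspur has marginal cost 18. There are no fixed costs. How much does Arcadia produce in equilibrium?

35

Solve by backward induction. Given q_A, the follower Larkspur maximises π_L = (72 - q_A - q_L)q_L - 18q_L.
Setting the follower's marginal profit to zero, 54 - q_A - 2q_L = 0, i.e. q_L = (54 - q_A)/2.
Arcadia substitutes q_L(q_A) into its own profit: π_A = q_A(72 - q_A - (54 - q_A)/2) - 10q_A = (45 - (1/2)q_A)q_A - 10q_A.
The leader's first-order condition 35 - q_A = 0 yields q_A = 35.
Then q_L = (54 - 35)/2 = 19/2.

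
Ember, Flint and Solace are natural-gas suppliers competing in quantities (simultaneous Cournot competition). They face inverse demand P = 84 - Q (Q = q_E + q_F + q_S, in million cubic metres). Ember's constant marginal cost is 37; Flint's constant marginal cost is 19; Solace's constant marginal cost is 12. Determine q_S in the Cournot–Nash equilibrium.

Ember's profit: π_E = (84 - Q)q_E - (37q_E). Setting ∂π_E/∂q_E = 0: 47 - 2q_E - (q_F + q_S) = 0.
Flint's first-order condition: 65 - 2q_F - (q_E + q_S) = 0.
Solace's profit: π_S = (84 - Q)q_S - (12q_S). Setting ∂π_S/∂q_S = 0: 72 - 2q_S - (q_E + q_F) = 0.
Adding the 3 first-order conditions: 184 − 4Q = 0, so Q = 46.
Back-substituting: q_E = (47 − 46) = 1, q_F = (65 − 46) = 19, q_S = (72 − 46) = 26.

26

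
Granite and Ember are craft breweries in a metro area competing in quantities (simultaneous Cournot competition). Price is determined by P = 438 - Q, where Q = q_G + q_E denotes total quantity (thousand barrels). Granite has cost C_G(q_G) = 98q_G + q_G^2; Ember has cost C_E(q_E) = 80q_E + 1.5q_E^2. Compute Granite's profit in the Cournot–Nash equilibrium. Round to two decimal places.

9977.64

Granite's profit: π_G = (438 - Q)q_G - (98q_G + q_G²). Setting ∂π_G/∂q_G = 0: 340 - 4q_G - (q_E) = 0.
Ember's profit: π_E = (438 - Q)q_E - (80q_E + (3/2)q_E²). Setting ∂π_E/∂q_E = 0: 358 - 5q_E - (q_G) = 0.
Rearranging gives the reaction functions q_G = (340 - q_E)/4 and q_E = (358 - q_G)/5.
Solving the pair: q_G = 1342/19, q_E = 1092/19.
Price P = 438 - 128.1053 = 309.8947.
Granite's profit: 309.8947·(1342/19) - 98·(1342/19) - (1342/19)² = 9977.6399.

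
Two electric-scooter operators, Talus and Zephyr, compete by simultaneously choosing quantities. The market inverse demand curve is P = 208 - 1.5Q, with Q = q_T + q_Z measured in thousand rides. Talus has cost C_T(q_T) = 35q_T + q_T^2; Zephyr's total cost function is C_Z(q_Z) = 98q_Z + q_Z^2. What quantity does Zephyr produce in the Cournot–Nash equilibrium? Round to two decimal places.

Talus's profit: π_T = (208 - 1.5Q)q_T - (35q_T + q_T²). Setting ∂π_T/∂q_T = 0: 173 - 5q_T - (3/2)(q_Z) = 0.
Zephyr's first-order condition: 110 - 5q_Z - (3/2)(q_T) = 0.
Rearranging gives the reaction functions q_T = (173 - (3/2)q_Z)/5 and q_Z = (110 - (3/2)q_T)/5.
Solving the pair: q_T = 400/13, q_Z = 166/13.

12.77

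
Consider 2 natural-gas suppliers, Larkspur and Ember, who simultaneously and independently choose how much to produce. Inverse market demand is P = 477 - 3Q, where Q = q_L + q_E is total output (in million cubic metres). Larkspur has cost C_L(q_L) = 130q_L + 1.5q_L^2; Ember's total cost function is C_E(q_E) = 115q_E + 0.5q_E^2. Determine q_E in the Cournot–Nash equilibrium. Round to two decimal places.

Larkspur's profit: π_L = (477 - 3Q)q_L - (130q_L + (3/2)q_L²). Setting ∂π_L/∂q_L = 0: 347 - 9q_L - 3(q_E) = 0.
Ember's profit: π_E = (477 - 3Q)q_E - (115q_E + (1/2)q_E²). Setting ∂π_E/∂q_E = 0: 362 - 7q_E - 3(q_L) = 0.
So q_L = (347 - 3q_E)/9 and q_E = (362 - 3q_L)/7.
Substituting one into the other gives q_L = 1343/54 and q_E = 739/18.

41.06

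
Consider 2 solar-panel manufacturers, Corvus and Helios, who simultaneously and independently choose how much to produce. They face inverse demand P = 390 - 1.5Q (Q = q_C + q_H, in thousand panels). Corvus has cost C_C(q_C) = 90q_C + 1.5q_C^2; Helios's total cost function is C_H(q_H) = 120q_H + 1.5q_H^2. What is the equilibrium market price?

Corvus's profit: π_C = (390 - 1.5Q)q_C - (90q_C + (3/2)q_C²). Setting ∂π_C/∂q_C = 0: 300 - 6q_C - (3/2)(q_H) = 0.
Helios's first-order condition: 270 - 6q_H - (3/2)(q_C) = 0.
Best responses: q_C = (300 - (3/2)q_H)/6, q_H = (270 - (3/2)q_C)/6.
Substituting one into the other gives q_C = 124/3 and q_H = 104/3.
Total output Q = 76, so price P = 390 - (3/2)·76 = 276.

276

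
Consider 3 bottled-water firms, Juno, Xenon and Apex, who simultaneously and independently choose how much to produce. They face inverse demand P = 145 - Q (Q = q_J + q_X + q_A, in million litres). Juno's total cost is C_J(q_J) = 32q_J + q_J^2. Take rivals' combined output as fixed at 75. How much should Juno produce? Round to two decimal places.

9.50

With rivals' combined output fixed at 75, Juno's profit is π_J = (145 - 75 - q_J)q_J - (32q_J + q_J²) = (70 - q_J)q_J - (32q_J + q_J²).
∂π_J/∂q_J = 38 - 4q_J = 0, so q_J = 19/2.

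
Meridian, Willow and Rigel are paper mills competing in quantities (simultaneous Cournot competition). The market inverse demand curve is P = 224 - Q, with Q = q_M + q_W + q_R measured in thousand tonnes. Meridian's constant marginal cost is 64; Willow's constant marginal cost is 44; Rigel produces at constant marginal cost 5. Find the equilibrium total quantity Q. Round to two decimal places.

139.75

Meridian's profit: π_M = (224 - Q)q_M - (64q_M). Setting ∂π_M/∂q_M = 0: 160 - 2q_M - (q_W + q_R) = 0.
Willow's profit: π_W = (224 - Q)q_W - (44q_W). Setting ∂π_W/∂q_W = 0: 180 - 2q_W - (q_M + q_R) = 0.
Rigel's profit: π_R = (224 - Q)q_R - (5q_R). Setting ∂π_R/∂q_R = 0: 219 - 2q_R - (q_M + q_W) = 0.
Adding the 3 first-order conditions: 559 − 4Q = 0, so Q = 559/4.
Back-substituting: q_M = (160 − 559/4) = 81/4, q_W = (180 − 559/4) = 161/4, q_R = (219 − 559/4) = 317/4.
Total output Q = 81/4 + 161/4 + 317/4 = 559/4.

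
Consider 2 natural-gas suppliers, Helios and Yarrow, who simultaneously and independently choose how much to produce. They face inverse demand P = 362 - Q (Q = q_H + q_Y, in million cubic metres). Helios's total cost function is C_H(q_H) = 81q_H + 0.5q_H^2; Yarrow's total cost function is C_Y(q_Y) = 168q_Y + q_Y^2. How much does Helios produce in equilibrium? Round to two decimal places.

Helios's profit: π_H = (362 - Q)q_H - (81q_H + (1/2)q_H²). Setting ∂π_H/∂q_H = 0: 281 - 3q_H - (q_Y) = 0.
Yarrow's first-order condition: 194 - 4q_Y - (q_H) = 0.
So q_H = (281 - q_Y)/3 and q_Y = (194 - q_H)/4.
Solving the pair: q_H = 930/11, q_Y = 301/11.

84.55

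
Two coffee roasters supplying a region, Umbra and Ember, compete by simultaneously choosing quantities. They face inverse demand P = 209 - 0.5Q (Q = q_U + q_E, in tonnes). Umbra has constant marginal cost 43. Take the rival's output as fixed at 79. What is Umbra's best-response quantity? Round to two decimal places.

126.50

With the rival's output fixed at 79, Umbra's profit is π_U = (209 - (1/2)·79 - (1/2)q_U)q_U - (43q_U) = (339/2 - (1/2)q_U)q_U - (43q_U).
∂π_U/∂q_U = 253/2 - q_U = 0, so q_U = 253/2.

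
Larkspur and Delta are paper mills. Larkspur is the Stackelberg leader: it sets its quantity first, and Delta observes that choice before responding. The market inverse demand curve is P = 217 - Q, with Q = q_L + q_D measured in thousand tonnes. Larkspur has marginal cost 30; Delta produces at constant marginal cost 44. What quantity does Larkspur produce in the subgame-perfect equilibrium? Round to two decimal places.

100.50

The follower Delta best-responds to any q_L: π_D = (217 - Q)q_D - 44q_D.
Setting the follower's marginal profit to zero, 173 - q_L - 2q_D = 0, i.e. q_D = (173 - q_L)/2.
The leader anticipates this reaction. Substituting into P = 217 - Q gives P = 261/2 - (1/2)q_L, so π_L = (261/2 - (1/2)q_L)q_L - 30q_L.
Maximising: ∂π_L/∂q_L = 201/2 - q_L = 0, giving q_L = 201/2.
Then q_D = (173 - 201/2)/2 = 145/4.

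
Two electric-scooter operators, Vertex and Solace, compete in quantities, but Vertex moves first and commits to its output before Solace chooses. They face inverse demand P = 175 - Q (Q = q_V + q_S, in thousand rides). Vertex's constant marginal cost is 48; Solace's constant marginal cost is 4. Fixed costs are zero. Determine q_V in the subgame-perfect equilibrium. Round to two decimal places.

Solve by backward induction. Given q_V, the follower Solace maximises π_S = (175 - q_V - q_S)q_S - 4q_S.
Setting the follower's marginal profit to zero, 171 - q_V - 2q_S = 0, i.e. q_S = (171 - q_V)/2.
Vertex substitutes q_S(q_V) into its own profit: π_V = q_V(175 - q_V - (171 - q_V)/2) - 48q_V = (179/2 - (1/2)q_V)q_V - 48q_V.
The leader's first-order condition 83/2 - q_V = 0 yields q_V = 83/2.
Then q_S = (171 - 83/2)/2 = 259/4.

41.50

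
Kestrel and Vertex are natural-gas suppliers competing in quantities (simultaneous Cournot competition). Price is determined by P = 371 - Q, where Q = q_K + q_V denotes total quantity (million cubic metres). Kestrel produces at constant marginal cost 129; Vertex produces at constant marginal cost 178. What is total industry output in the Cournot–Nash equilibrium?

145

Kestrel's profit: π_K = (371 - Q)q_K - (129q_K). Setting ∂π_K/∂q_K = 0: 242 - 2q_K - (q_V) = 0.
Vertex's profit: π_V = (371 - Q)q_V - (178q_V). Setting ∂π_V/∂q_V = 0: 193 - 2q_V - (q_K) = 0.
So q_K = (242 - q_V)/2 and q_V = (193 - q_K)/2.
Substituting one into the other gives q_K = 97 and q_V = 48.
Total output Q = 97 + 48 = 145.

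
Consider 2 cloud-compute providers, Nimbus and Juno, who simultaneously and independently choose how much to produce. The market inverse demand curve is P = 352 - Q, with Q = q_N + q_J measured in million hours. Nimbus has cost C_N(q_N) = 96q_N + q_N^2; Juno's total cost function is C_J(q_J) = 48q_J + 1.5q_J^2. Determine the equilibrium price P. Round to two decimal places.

250.11

Nimbus's profit: π_N = (352 - Q)q_N - (96q_N + q_N²). Setting ∂π_N/∂q_N = 0: 256 - 4q_N - (q_J) = 0.
Juno's profit: π_J = (352 - Q)q_J - (48q_J + (3/2)q_J²). Setting ∂π_J/∂q_J = 0: 304 - 5q_J - (q_N) = 0.
So q_N = (256 - q_J)/4 and q_J = (304 - q_N)/5.
Solving the pair: q_N = 976/19, q_J = 960/19.
Total output Q = 1936/19, so price P = 352 - 1936/19 = 250.1053.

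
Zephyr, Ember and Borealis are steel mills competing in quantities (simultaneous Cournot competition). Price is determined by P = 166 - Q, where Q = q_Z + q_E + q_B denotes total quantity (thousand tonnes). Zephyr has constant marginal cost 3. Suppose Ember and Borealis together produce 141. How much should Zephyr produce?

With rivals' combined output fixed at 141, Zephyr's profit is π_Z = (166 - 141 - q_Z)q_Z - (3q_Z) = (25 - q_Z)q_Z - (3q_Z).
∂π_Z/∂q_Z = 22 - 2q_Z = 0, so q_Z = 11.

11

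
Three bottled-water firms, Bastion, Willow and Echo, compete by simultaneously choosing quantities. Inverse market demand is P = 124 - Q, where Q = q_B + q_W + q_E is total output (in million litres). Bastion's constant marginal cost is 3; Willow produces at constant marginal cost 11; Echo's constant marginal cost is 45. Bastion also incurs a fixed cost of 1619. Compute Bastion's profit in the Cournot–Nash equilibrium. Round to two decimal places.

208.56

Bastion's profit: π_B = (124 - Q)q_B - (3q_B). Setting ∂π_B/∂q_B = 0: 121 - 2q_B - (q_W + q_E) = 0.
Willow's profit: π_W = (124 - Q)q_W - (11q_W). Setting ∂π_W/∂q_W = 0: 113 - 2q_W - (q_B + q_E) = 0.
Echo's profit: π_E = (124 - Q)q_E - (45q_E). Setting ∂π_E/∂q_E = 0: 79 - 2q_E - (q_B + q_W) = 0.
Adding the 3 conditions: 313 − 2Q − 2Q = 0, i.e. Q = 313/4.
Back-substituting: q_B = (121 − 313/4) = 171/4, q_W = (113 − 313/4) = 139/4, q_E = (79 − 313/4) = 3/4.
Price P = 124 - 313/4 = 183/4.
Bastion's profit: (183/4 - 3)·(171/4) - 1619 = 208.5625.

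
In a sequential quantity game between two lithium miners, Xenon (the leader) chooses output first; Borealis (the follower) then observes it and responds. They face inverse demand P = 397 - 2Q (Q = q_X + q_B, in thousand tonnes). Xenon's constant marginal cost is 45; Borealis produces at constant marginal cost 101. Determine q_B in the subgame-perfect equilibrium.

23

Solve by backward induction. Given q_X, the follower Borealis maximises π_B = (397 - 2q_X - 2q_B)q_B - 101q_B.
∂π_B/∂q_B = 296 - 2q_X - 4q_B = 0 gives the reaction function q_B = (296 - 2q_X)/4.
Xenon substitutes q_B(q_X) into its own profit: π_X = q_X(397 - 2q_X - (296 - 2q_X)/2) - 45q_X = (249 - q_X)q_X - 45q_X.
The leader's first-order condition 204 - 2q_X = 0 yields q_X = 102.
Then q_B = (296 - 2·102)/4 = 23.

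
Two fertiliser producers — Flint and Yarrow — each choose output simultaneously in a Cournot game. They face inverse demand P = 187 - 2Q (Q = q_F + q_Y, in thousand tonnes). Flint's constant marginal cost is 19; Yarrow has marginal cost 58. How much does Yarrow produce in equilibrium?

15

Flint's profit: π_F = (187 - 2Q)q_F - (19q_F). Setting ∂π_F/∂q_F = 0: 168 - 4q_F - 2(q_Y) = 0.
Yarrow's first-order condition: 129 - 4q_Y - 2(q_F) = 0.
Rearranging gives the reaction functions q_F = (168 - 2q_Y)/4 and q_Y = (129 - 2q_F)/4.
Solving the pair: q_F = 69/2, q_Y = 15.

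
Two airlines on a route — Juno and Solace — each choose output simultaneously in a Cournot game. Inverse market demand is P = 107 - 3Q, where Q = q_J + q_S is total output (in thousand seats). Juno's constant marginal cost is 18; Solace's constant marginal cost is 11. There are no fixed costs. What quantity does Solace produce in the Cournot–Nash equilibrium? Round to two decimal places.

11.44

Juno's profit: π_J = (107 - 3Q)q_J - (18q_J). Setting ∂π_J/∂q_J = 0: 89 - 6q_J - 3(q_S) = 0.
Solace's first-order condition: 96 - 6q_S - 3(q_J) = 0.
Best responses: q_J = (89 - 3q_S)/6, q_S = (96 - 3q_J)/6.
Solving the pair: q_J = 82/9, q_S = 103/9.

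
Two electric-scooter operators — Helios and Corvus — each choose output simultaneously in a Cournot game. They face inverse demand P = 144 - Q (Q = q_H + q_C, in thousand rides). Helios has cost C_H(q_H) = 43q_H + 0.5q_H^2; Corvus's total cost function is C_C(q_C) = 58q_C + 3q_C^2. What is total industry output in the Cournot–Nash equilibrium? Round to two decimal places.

38.22

Helios's profit: π_H = (144 - Q)q_H - (43q_H + (1/2)q_H²). Setting ∂π_H/∂q_H = 0: 101 - 3q_H - (q_C) = 0.
Corvus's profit: π_C = (144 - Q)q_C - (58q_C + 3q_C²). Setting ∂π_C/∂q_C = 0: 86 - 8q_C - (q_H) = 0.
So q_H = (101 - q_C)/3 and q_C = (86 - q_H)/8.
Substituting one into the other gives q_H = 722/23 and q_C = 157/23.
Total output Q = 722/23 + 157/23 = 879/23.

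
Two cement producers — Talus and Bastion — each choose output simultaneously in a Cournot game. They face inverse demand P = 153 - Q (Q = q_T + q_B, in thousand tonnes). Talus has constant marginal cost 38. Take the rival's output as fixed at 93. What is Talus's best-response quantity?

11

With the rival's output fixed at 93, Talus's profit is π_T = (153 - 93 - q_T)q_T - (38q_T) = (60 - q_T)q_T - (38q_T).
∂π_T/∂q_T = 22 - 2q_T = 0, so q_T = 11.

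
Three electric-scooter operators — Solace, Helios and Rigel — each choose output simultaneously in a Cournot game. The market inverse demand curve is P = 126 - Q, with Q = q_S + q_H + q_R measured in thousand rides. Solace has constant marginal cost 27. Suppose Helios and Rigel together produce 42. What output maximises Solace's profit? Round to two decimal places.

With rivals' combined output fixed at 42, Solace's profit is π_S = (126 - 42 - q_S)q_S - (27q_S) = (84 - q_S)q_S - (27q_S).
∂π_S/∂q_S = 57 - 2q_S = 0, so q_S = 57/2.

28.50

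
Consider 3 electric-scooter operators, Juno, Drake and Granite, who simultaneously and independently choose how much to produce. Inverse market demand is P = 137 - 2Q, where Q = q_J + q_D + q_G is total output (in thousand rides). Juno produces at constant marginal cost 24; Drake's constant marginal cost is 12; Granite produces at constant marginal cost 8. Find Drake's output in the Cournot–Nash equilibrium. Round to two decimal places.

Juno's profit: π_J = (137 - 2Q)q_J - (24q_J). Setting ∂π_J/∂q_J = 0: 113 - 4q_J - 2(q_D + q_G) = 0.
Drake's profit: π_D = (137 - 2Q)q_D - (12q_D). Setting ∂π_D/∂q_D = 0: 125 - 4q_D - 2(q_J + q_G) = 0.
Granite's first-order condition: 129 - 4q_G - 2(q_J + q_D) = 0.
Adding the 3 conditions: 367 − 4Q − 4Q = 0, i.e. Q = 367/8.
Back-substituting: q_J = (113 − 367/4)/2 = 85/8, q_D = (125 − 367/4)/2 = 133/8, q_G = (129 − 367/4)/2 = 149/8.

16.63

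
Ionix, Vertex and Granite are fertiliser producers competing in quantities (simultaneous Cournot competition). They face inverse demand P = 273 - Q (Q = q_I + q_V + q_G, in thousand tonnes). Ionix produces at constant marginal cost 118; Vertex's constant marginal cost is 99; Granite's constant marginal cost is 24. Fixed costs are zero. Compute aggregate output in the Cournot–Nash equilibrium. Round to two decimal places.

Ionix's profit: π_I = (273 - Q)q_I - (118q_I). Setting ∂π_I/∂q_I = 0: 155 - 2q_I - (q_V + q_G) = 0.
Vertex's first-order condition: 174 - 2q_V - (q_I + q_G) = 0.
Granite's profit: π_G = (273 - Q)q_G - (24q_G). Setting ∂π_G/∂q_G = 0: 249 - 2q_G - (q_I + q_V) = 0.
Adding the 3 first-order conditions: 578 − 4Q = 0, so Q = 289/2.
Back-substituting: q_I = (155 − 289/2) = 21/2, q_V = (174 − 289/2) = 59/2, q_G = (249 − 289/2) = 209/2.
Total output Q = 21/2 + 59/2 + 209/2 = 289/2.

144.50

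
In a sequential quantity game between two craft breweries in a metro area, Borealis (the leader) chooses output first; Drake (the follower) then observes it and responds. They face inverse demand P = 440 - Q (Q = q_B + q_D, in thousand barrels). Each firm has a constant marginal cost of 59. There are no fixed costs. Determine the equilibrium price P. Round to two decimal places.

The follower Drake best-responds to any q_B: π_D = (440 - Q)q_D - 59q_D.
∂π_D/∂q_D = 381 - q_B - 2q_D = 0 gives the reaction function q_D = (381 - q_B)/2.
Borealis substitutes q_D(q_B) into its own profit: π_B = q_B(440 - q_B - (381 - q_B)/2) - 59q_B = (499/2 - (1/2)q_B)q_B - 59q_B.
Maximising: ∂π_B/∂q_B = 381/2 - q_B = 0, giving q_B = 381/2.
Then q_D = (381 - 381/2)/2 = 381/4.
Total output Q = 1143/4, so price P = 440 - 1143/4 = 617/4.

154.25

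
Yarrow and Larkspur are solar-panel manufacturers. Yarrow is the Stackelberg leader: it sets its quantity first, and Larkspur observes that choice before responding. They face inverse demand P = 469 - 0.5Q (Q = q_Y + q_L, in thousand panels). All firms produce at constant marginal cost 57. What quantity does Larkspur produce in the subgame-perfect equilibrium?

206

The follower Larkspur best-responds to any q_Y: π_L = (469 - 0.5Q)q_L - 57q_L.
∂π_L/∂q_L = 412 - (1/2)q_Y - q_L = 0 gives the reaction function q_L = (412 - (1/2)q_Y).
The leader anticipates this reaction. Substituting into P = 469 - 0.5Q gives P = 263 - (1/4)q_Y, so π_Y = (263 - (1/4)q_Y)q_Y - 57q_Y.
The leader's first-order condition 206 - (1/2)q_Y = 0 yields q_Y = 412.
Then q_L = (412 - (1/2)·412) = 206.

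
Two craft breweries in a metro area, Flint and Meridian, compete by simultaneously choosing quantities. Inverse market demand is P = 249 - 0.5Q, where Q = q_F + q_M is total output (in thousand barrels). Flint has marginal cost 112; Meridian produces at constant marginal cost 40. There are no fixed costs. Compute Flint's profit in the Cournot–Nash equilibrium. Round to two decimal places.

938.89

Flint's profit: π_F = (249 - 0.5Q)q_F - (112q_F). Setting ∂π_F/∂q_F = 0: 137 - q_F - (1/2)(q_M) = 0.
Meridian's profit: π_M = (249 - 0.5Q)q_M - (40q_M). Setting ∂π_M/∂q_M = 0: 209 - q_M - (1/2)(q_F) = 0.
Rearranging gives the reaction functions q_F = (137 - (1/2)q_M) and q_M = (209 - (1/2)q_F).
Solving the pair: q_F = 130/3, q_M = 562/3.
Price P = 249 - (1/2)·(692/3) = 401/3.
Flint's profit: (401/3 - 112)·(130/3) = 938.8889.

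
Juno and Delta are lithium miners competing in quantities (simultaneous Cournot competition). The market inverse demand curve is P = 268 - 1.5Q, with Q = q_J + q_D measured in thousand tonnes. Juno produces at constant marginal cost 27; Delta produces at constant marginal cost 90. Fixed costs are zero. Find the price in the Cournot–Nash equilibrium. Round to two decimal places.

128.33

Juno's profit: π_J = (268 - 1.5Q)q_J - (27q_J). Setting ∂π_J/∂q_J = 0: 241 - 3q_J - (3/2)(q_D) = 0.
Delta's profit: π_D = (268 - 1.5Q)q_D - (90q_D). Setting ∂π_D/∂q_D = 0: 178 - 3q_D - (3/2)(q_J) = 0.
So q_J = (241 - (3/2)q_D)/3 and q_D = (178 - (3/2)q_J)/3.
Substituting one into the other gives q_J = 608/9 and q_D = 230/9.
Total output Q = 838/9, so price P = 268 - (3/2)·(838/9) = 385/3.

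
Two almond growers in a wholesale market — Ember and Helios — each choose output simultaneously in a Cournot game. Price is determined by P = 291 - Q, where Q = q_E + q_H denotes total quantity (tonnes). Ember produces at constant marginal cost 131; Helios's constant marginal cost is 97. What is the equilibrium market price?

Ember's profit: π_E = (291 - Q)q_E - (131q_E). Setting ∂π_E/∂q_E = 0: 160 - 2q_E - (q_H) = 0.
Helios's profit: π_H = (291 - Q)q_H - (97q_H). Setting ∂π_H/∂q_H = 0: 194 - 2q_H - (q_E) = 0.
So q_E = (160 - q_H)/2 and q_H = (194 - q_E)/2.
Solving the pair: q_E = 42, q_H = 76.
Total output Q = 118, so price P = 291 - 118 = 173.

173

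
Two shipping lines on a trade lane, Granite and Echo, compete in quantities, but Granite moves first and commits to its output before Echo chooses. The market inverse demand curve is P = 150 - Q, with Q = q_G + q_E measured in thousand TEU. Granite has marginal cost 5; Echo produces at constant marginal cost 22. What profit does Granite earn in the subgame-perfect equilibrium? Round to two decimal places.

Solve by backward induction. Given q_G, the follower Echo maximises π_E = (150 - q_G - q_E)q_E - 22q_E.
Follower FOC: 128 - q_G - 2q_E = 0, so q_E(q_G) = (128 - q_G)/2.
Granite substitutes q_E(q_G) into its own profit: π_G = q_G(150 - q_G - (128 - q_G)/2) - 5q_G = (86 - (1/2)q_G)q_G - 5q_G.
The leader's first-order condition 81 - q_G = 0 yields q_G = 81.
Then q_E = (128 - 81)/2 = 47/2.
Price P = 150 - 209/2 = 91/2.
Granite's profit: (91/2 - 5)·81 = 3280.5000.

3280.50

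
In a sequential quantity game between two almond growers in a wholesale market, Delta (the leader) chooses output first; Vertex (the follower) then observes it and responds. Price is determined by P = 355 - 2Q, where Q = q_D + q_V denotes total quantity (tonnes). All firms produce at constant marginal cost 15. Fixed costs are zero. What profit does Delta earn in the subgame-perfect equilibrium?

Solve by backward induction. Given q_D, the follower Vertex maximises π_V = (355 - 2q_D - 2q_V)q_V - 15q_V.
∂π_V/∂q_V = 340 - 2q_D - 4q_V = 0 gives the reaction function q_V = (340 - 2q_D)/4.
Delta substitutes q_V(q_D) into its own profit: π_D = q_D(355 - 2q_D - (340 - 2q_D)/2) - 15q_D = (185 - q_D)q_D - 15q_D.
The leader's first-order condition 170 - 2q_D = 0 yields q_D = 85.
Then q_V = (340 - 2·85)/4 = 85/2.
Price P = 355 - 2·(255/2) = 100.
Delta's profit: (100 - 15)·85 = 7225.

7225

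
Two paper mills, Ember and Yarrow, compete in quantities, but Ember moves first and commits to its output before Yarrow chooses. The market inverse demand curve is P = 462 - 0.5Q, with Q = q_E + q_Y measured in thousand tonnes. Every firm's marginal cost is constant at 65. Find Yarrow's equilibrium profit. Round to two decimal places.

19701.13

The follower Yarrow best-responds to any q_E: π_Y = (462 - 0.5Q)q_Y - 65q_Y.
∂π_Y/∂q_Y = 397 - (1/2)q_E - q_Y = 0 gives the reaction function q_Y = (397 - (1/2)q_E).
The leader anticipates this reaction. Substituting into P = 462 - 0.5Q gives P = 527/2 - (1/4)q_E, so π_E = (527/2 - (1/4)q_E)q_E - 65q_E.
Maximising: ∂π_E/∂q_E = 397/2 - (1/2)q_E = 0, giving q_E = 397.
Then q_Y = (397 - (1/2)·397) = 397/2.
Price P = 462 - (1/2)·(1191/2) = 657/4.
Yarrow's profit: (657/4 - 65)·(397/2) = 19701.1250.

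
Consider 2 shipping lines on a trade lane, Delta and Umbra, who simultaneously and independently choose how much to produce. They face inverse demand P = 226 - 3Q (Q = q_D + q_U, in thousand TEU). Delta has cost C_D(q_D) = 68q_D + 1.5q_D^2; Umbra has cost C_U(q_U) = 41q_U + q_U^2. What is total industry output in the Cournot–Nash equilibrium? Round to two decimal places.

Delta's profit: π_D = (226 - 3Q)q_D - (68q_D + (3/2)q_D²). Setting ∂π_D/∂q_D = 0: 158 - 9q_D - 3(q_U) = 0.
Umbra's first-order condition: 185 - 8q_U - 3(q_D) = 0.
So q_D = (158 - 3q_U)/9 and q_U = (185 - 3q_D)/8.
Solving the pair: q_D = 709/63, q_U = 397/21.
Total output Q = 709/63 + 397/21 = 1900/63.

30.16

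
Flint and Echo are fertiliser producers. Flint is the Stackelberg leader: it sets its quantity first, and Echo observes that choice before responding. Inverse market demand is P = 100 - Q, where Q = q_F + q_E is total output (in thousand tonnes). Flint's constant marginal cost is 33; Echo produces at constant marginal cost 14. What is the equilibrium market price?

45

Solve by backward induction. Given q_F, the follower Echo maximises π_E = (100 - q_F - q_E)q_E - 14q_E.
Setting the follower's marginal profit to zero, 86 - q_F - 2q_E = 0, i.e. q_E = (86 - q_F)/2.
The leader anticipates this reaction. Substituting into P = 100 - Q gives P = 57 - (1/2)q_F, so π_F = (57 - (1/2)q_F)q_F - 33q_F.
Leader FOC: 24 - q_F = 0, so q_F = 24.
Then q_E = (86 - 24)/2 = 31.
Total output Q = 55, so price P = 100 - 55 = 45.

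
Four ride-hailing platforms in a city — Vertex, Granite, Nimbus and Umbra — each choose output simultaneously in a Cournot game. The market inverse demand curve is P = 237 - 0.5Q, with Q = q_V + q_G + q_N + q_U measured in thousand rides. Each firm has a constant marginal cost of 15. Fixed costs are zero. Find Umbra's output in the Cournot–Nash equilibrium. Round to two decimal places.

A representative firm's profit is π_i = q_i(237 - 0.5Q) - 15q_i.
Setting ∂π_i/∂q_i = 0 with rivals' quantities fixed: 222 - q_i - (1/2)·Σ_{j≠i} q_j = 0.
By symmetry each firm produces the same amount; substituting Σ_{j≠i} q_j = 3q_i yields q_i = 222/(5/2) = 444/5.

88.80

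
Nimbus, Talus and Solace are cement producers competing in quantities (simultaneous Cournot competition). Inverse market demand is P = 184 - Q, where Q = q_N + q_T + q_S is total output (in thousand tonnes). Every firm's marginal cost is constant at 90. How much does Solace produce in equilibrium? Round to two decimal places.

23.50

Each firm earns π_i = (184 - Q)q_i - 90q_i.
Setting ∂π_i/∂q_i = 0 with rivals' quantities fixed: 94 - 2q_i - Σ_{j≠i} q_j = 0.
By symmetry each firm produces the same amount; substituting Σ_{j≠i} q_j = 2q_i yields q_i = 94/4 = 47/2.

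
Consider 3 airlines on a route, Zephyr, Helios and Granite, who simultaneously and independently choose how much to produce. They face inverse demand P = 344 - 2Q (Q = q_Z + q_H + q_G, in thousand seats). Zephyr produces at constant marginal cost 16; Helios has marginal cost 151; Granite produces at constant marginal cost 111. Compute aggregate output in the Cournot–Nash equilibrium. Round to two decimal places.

Zephyr's profit: π_Z = (344 - 2Q)q_Z - (16q_Z). Setting ∂π_Z/∂q_Z = 0: 328 - 4q_Z - 2(q_H + q_G) = 0.
Helios's first-order condition: 193 - 4q_H - 2(q_Z + q_G) = 0.
Granite's profit: π_G = (344 - 2Q)q_G - (111q_G). Setting ∂π_G/∂q_G = 0: 233 - 4q_G - 2(q_Z + q_H) = 0.
Adding the 3 conditions: 754 − 4Q − 4Q = 0, i.e. Q = 377/4.
Back-substituting: q_Z = (328 − 377/2)/2 = 279/4, q_H = (193 − 377/2)/2 = 9/4, q_G = (233 − 377/2)/2 = 89/4.
Total output Q = 279/4 + 9/4 + 89/4 = 377/4.

94.25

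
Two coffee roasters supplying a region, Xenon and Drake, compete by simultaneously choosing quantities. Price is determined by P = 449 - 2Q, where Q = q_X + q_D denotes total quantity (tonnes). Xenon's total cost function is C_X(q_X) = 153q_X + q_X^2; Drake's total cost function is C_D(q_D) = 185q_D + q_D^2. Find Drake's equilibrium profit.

Xenon's profit: π_X = (449 - 2Q)q_X - (153q_X + q_X²). Setting ∂π_X/∂q_X = 0: 296 - 6q_X - 2(q_D) = 0.
Drake's first-order condition: 264 - 6q_D - 2(q_X) = 0.
Rearranging gives the reaction functions q_X = (296 - 2q_D)/6 and q_D = (264 - 2q_X)/6.
Solving the pair: q_X = 39, q_D = 31.
Price P = 449 - 2·70 = 309.
Drake's profit: 309·31 - 185·31 - 31² = 2883.

2883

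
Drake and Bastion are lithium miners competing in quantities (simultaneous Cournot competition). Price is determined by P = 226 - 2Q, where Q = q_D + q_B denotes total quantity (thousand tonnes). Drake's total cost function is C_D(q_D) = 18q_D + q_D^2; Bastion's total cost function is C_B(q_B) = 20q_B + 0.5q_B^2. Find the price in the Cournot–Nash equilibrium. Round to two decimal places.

Drake's profit: π_D = (226 - 2Q)q_D - (18q_D + q_D²). Setting ∂π_D/∂q_D = 0: 208 - 6q_D - 2(q_B) = 0.
Bastion's first-order condition: 206 - 5q_B - 2(q_D) = 0.
So q_D = (208 - 2q_B)/6 and q_B = (206 - 2q_D)/5.
Substituting one into the other gives q_D = 314/13 and q_B = 410/13.
Total output Q = 724/13, so price P = 226 - 2·(724/13) = 1490/13.

114.62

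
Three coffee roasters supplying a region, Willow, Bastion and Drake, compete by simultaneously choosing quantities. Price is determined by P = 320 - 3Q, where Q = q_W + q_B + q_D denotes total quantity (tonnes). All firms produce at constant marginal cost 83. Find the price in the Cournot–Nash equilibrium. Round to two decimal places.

142.25

Each firm earns π_i = (320 - 3Q)q_i - 83q_i.
First-order condition (treating rivals' output as given): 237 - 6q_i - 3·Σ_{j≠i} q_j = 0.
By symmetry each firm produces the same amount; substituting Σ_{j≠i} q_j = 2q_i yields q_i = 237/12 = 79/4.
Total output Q = 237/4, so price P = 320 - 3·(237/4) = 569/4.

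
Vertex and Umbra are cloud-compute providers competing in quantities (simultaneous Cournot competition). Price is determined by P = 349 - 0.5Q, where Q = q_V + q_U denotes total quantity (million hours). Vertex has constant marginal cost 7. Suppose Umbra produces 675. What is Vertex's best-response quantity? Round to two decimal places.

With the rival's output fixed at 675, Vertex's profit is π_V = (349 - (1/2)·675 - (1/2)q_V)q_V - (7q_V) = (23/2 - (1/2)q_V)q_V - (7q_V).
∂π_V/∂q_V = 9/2 - q_V = 0, so q_V = 9/2.

4.50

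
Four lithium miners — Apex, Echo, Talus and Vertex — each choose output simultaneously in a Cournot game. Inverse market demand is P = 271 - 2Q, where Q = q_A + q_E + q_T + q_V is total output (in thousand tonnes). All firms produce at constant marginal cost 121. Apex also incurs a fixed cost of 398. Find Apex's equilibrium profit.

Each firm earns π_i = (271 - 2Q)q_i - 121q_i.
First-order condition (treating rivals' output as given): 150 - 4q_i - 2·Σ_{j≠i} q_j = 0.
By symmetry each firm produces the same amount; substituting Σ_{j≠i} q_j = 3q_i yields q_i = 150/10 = 15.
Price P = 271 - 2·60 = 151.
Apex's profit: (151 - 121)·15 - 398 = 52.

52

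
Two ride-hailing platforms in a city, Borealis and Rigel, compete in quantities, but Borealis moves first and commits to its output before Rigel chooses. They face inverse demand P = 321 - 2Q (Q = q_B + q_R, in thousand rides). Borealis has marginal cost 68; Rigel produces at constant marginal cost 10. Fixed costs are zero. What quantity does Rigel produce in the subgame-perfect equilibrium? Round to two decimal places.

Solve by backward induction. Given q_B, the follower Rigel maximises π_R = (321 - 2q_B - 2q_R)q_R - 10q_R.
Follower FOC: 311 - 2q_B - 4q_R = 0, so q_R(q_B) = (311 - 2q_B)/4.
Borealis substitutes q_R(q_B) into its own profit: π_B = q_B(321 - 2q_B - (311 - 2q_B)/2) - 68q_B = (331/2 - q_B)q_B - 68q_B.
Leader FOC: 195/2 - 2q_B = 0, so q_B = 195/4.
Then q_R = (311 - 2·(195/4))/4 = 427/8.

53.38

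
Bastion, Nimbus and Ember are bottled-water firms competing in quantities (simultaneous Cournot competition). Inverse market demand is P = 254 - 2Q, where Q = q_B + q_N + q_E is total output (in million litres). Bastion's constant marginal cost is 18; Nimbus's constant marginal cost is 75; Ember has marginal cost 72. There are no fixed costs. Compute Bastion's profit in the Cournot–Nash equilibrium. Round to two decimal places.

3762.78

Bastion's profit: π_B = (254 - 2Q)q_B - (18q_B). Setting ∂π_B/∂q_B = 0: 236 - 4q_B - 2(q_N + q_E) = 0.
Nimbus's first-order condition: 179 - 4q_N - 2(q_B + q_E) = 0.
Ember's profit: π_E = (254 - 2Q)q_E - (72q_E). Setting ∂π_E/∂q_E = 0: 182 - 4q_E - 2(q_B + q_N) = 0.
Summing all 3 equations gives 597 − 8Q = 0, hence Q = 597/8.
Back-substituting: q_B = (236 − 597/4)/2 = 347/8, q_N = (179 − 597/4)/2 = 119/8, q_E = (182 − 597/4)/2 = 131/8.
Price P = 254 - 2·(597/8) = 419/4.
Bastion's profit: (419/4 - 18)·(347/8) = 3762.7813.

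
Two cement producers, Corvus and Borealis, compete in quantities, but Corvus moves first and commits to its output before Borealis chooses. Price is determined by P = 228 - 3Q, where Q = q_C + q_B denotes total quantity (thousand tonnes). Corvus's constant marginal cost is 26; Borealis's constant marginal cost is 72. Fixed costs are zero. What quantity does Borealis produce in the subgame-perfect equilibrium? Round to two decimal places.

5.33

Solve by backward induction. Given q_C, the follower Borealis maximises π_B = (228 - 3q_C - 3q_B)q_B - 72q_B.
Follower FOC: 156 - 3q_C - 6q_B = 0, so q_B(q_C) = (156 - 3q_C)/6.
The leader anticipates this reaction. Substituting into P = 228 - 3Q gives P = 150 - (3/2)q_C, so π_C = (150 - (3/2)q_C)q_C - 26q_C.
Leader FOC: 124 - 3q_C = 0, so q_C = 124/3.
Then q_B = (156 - 3·(124/3))/6 = 16/3.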